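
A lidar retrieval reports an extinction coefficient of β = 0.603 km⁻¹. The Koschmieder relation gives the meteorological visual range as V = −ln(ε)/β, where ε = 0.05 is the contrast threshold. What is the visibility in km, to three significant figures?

V = −ln(0.05) / 0.603 = 2.996 / 0.603 = 4.9680 km.

4.97 km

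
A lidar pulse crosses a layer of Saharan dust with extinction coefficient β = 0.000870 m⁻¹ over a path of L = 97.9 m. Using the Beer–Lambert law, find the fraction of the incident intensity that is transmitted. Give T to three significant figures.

τ = β·L = 0.000870 × 97.9 = 0.0852.
T = exp(−0.0852) = 0.9184.

0.918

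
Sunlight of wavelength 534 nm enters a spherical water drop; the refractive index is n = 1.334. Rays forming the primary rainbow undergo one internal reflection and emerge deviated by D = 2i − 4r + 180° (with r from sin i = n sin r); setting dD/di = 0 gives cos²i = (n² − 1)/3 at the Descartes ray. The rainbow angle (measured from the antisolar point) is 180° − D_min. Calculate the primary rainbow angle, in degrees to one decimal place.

41.9°

cos²i = (1.77956 − 1)/3 = 0.25985; i = arccos(0.50976) = 59.352°.
sin r = sin 59.352°/1.334 = 0.64492; r = 40.159°.
D_min = 2·59.352° − 4·40.159° + 180° = 138.067°.
Rainbow angle = 180° − D_min = 41.933°.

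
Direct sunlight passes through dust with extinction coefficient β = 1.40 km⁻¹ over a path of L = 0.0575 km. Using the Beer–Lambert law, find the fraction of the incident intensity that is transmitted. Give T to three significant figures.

0.923

τ = β·L = 1.40 × 0.0575 = 0.0805.
T = exp(−0.0805) = 0.9227.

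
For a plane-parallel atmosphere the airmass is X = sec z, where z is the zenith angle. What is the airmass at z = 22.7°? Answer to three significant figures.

X = sec z = 1/cos 22.7° = 1/0.9225 = 1.0840.

1.08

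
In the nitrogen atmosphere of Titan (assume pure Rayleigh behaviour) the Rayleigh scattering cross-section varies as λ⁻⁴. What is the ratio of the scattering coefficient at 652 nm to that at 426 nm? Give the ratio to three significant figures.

0.182

Rayleigh scattering ∝ λ⁻⁴, so the ratio of coefficients is the inverse fourth power of the wavelength ratio.
σ(652)/σ(426) = (426/652)⁴ = (0.6534)⁴ = 0.1822.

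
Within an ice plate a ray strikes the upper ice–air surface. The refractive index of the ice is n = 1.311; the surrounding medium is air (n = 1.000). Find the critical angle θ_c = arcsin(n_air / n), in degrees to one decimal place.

49.7°

sin θ_c = n_air / n = 1.000 / 1.311 = 0.7628.
θ_c = arcsin(0.7628) = 49.71°.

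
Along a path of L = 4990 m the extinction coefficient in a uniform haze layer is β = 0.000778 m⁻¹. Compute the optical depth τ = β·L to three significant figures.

3.88

τ = β·L = 0.000778 × 4990 = 3.8822.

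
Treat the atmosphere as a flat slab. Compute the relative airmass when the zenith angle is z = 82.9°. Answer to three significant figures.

8.09

X = sec z = 1/cos 82.9° = 1/0.1236 = 8.0905.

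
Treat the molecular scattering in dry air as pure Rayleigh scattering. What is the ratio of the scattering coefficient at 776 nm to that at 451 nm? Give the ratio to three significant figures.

Rayleigh scattering ∝ λ⁻⁴, so the ratio of coefficients is the inverse fourth power of the wavelength ratio.
σ(776)/σ(451) = (451/776)⁴ = (0.5812)⁴ = 0.1141.

0.114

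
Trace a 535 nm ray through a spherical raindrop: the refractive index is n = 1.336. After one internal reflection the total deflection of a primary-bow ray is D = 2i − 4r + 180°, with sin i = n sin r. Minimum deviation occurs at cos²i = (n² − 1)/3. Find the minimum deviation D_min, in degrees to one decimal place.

cos²i = (1.78490 − 1)/3 = 0.26163; i = arccos(0.51150) = 59.236°.
sin r = sin 59.236°/1.336 = 0.64318; r = 40.029°.
D_min = 2·59.236° − 4·40.029° + 180° = 138.356°.

138.4°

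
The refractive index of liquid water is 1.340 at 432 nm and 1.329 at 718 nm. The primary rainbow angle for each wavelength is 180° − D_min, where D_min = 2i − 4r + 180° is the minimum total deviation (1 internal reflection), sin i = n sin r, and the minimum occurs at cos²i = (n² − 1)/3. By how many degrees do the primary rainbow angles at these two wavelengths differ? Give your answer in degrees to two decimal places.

At 432 nm (n = 1.340): cos²i = 0.26520 → i = 59.004°, r = 39.770°, D_min = 138.929°, rainbow angle = 41.071°.
At 718 nm (n = 1.329): cos²i = 0.25541 → i = 59.643°, r = 40.487°, D_min = 137.337°, rainbow angle = 42.663°.
Angular width = |41.071° − 42.663°| = 1.592°.

1.59°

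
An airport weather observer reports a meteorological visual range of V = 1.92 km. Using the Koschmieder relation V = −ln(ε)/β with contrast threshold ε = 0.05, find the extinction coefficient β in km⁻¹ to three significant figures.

β = −ln(0.05) / V = 2.996 / 1.92 = 1.5603 km⁻¹.

1.56 km⁻¹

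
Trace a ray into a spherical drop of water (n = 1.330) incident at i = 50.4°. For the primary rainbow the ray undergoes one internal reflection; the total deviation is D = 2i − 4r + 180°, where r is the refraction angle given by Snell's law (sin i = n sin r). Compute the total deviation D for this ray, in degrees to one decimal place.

139.2°

sin r = sin 50.4° / 1.330 = 0.7705/1.330 = 0.5793; r = 35.40°.
D = 2·50.4° − 4·35.40° + 180° = 100.80° − 141.61° + 180° = 139.19°.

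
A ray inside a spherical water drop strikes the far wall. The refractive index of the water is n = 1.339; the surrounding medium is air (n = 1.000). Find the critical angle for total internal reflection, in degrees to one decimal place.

sin θ_c = n_air / n = 1.000 / 1.339 = 0.7468.
θ_c = arcsin(0.7468) = 48.32°.

48.3°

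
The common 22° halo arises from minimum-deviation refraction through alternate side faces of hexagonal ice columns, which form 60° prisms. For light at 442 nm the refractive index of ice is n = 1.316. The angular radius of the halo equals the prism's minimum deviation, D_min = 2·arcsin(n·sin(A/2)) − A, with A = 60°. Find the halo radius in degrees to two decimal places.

n·sin(A/2) = 1.316 × sin 30° = 1.316 × 0.5000 = 0.6580.
D_min = 2·arcsin(0.6580) − 60° = 2 × 41.148° − 60° = 22.295°.

22.30°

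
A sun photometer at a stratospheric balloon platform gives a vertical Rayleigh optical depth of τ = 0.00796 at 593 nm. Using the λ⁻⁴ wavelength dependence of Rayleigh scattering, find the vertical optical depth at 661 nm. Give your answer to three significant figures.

τ(661 nm) = τ(593 nm) × (593/661)⁴ = 0.00796 × (0.8971)⁴ = 0.00796 × 0.6478 = 0.0052.

0.00516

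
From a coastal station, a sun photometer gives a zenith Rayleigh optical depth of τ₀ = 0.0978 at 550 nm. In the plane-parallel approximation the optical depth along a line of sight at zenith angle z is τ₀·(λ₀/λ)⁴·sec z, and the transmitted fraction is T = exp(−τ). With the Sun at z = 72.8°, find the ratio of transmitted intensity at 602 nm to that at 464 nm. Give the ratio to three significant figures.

Airmass: sec 72.8° = 3.3817.
τ(602 nm) = 0.0978 × (550/602)⁴ × 3.3817 = 0.0978 × 0.6967 × 3.3817 = 0.2304.
τ(464 nm) = 0.0978 × (550/464)⁴ × 3.3817 = 0.0978 × 1.9741 × 3.3817 = 0.6529.
T(602)/T(464) = exp(τ_B − τ_A) = exp(0.4225) = 1.5257.

1.53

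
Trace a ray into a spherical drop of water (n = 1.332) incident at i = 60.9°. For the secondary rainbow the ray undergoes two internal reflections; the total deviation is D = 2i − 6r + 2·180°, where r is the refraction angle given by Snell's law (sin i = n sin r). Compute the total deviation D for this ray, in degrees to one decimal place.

235.8°

sin r = sin 60.9° / 1.332 = 0.8738/1.332 = 0.6560; r = 40.99°.
D = 2·60.9° − 6·40.99° + 2·180° = 121.80° − 245.97° + 360° = 235.83°.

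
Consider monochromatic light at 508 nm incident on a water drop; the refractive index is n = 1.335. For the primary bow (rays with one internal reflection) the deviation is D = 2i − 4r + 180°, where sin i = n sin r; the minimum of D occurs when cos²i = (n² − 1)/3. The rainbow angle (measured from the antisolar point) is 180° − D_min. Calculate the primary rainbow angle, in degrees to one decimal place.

cos²i = (1.78222 − 1)/3 = 0.26074; i = arccos(0.51063) = 59.294°.
sin r = sin 59.294°/1.335 = 0.64405; r = 40.094°.
D_min = 2·59.294° − 4·40.094° + 180° = 138.212°.
Rainbow angle = 180° − D_min = 41.788°.

41.8°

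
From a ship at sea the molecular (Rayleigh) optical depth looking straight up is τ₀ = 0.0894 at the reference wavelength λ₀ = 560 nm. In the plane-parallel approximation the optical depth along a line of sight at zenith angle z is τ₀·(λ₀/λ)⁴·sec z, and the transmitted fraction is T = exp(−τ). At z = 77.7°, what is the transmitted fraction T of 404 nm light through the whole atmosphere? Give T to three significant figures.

sec 77.7° = 4.6942.
τ = 0.0894 × (560/404)⁴ × 4.6942 = 0.0894 × 3.6917 × 4.6942 = 1.5493.
T = exp(−1.5493) = 0.2124.

0.212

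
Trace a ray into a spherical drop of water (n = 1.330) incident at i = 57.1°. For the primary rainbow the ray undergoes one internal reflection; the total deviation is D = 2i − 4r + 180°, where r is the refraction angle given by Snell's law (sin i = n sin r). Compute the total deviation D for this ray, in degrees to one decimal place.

sin r = sin 57.1° / 1.330 = 0.8396/1.330 = 0.6313; r = 39.15°.
D = 2·57.1° − 4·39.15° + 180° = 114.20° − 156.58° + 180° = 137.62°.

137.6°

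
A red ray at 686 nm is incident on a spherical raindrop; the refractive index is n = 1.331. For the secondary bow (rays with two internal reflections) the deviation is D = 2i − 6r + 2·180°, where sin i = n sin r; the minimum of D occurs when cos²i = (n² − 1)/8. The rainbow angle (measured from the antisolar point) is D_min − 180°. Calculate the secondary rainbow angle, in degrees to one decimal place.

50.4°

cos²i = (1.77156 − 1)/8 = 0.09645; i = arccos(0.31056) = 71.907°.
sin r = sin 71.907°/1.331 = 0.71417; r = 45.575°.
D_min = 2·71.907° − 6·45.575° + 360° = 230.365°.
Rainbow angle = D_min − 180° = 50.365°.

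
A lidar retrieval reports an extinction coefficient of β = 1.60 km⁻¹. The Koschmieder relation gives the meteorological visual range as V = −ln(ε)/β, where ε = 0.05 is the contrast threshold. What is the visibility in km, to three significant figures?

1.87 km

V = −ln(0.05) / 1.60 = 2.996 / 1.60 = 1.8723 km.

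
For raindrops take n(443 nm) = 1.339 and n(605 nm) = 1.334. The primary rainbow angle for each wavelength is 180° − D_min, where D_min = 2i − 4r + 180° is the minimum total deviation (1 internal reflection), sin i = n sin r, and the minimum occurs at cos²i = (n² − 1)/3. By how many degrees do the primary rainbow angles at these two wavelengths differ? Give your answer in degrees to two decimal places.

At 443 nm (n = 1.339): cos²i = 0.26431 → i = 59.062°, r = 39.834°, D_min = 138.786°, rainbow angle = 41.214°.
At 605 nm (n = 1.334): cos²i = 0.25985 → i = 59.352°, r = 40.159°, D_min = 138.067°, rainbow angle = 41.933°.
Angular width = |41.214° − 41.933°| = 0.719°.

0.72°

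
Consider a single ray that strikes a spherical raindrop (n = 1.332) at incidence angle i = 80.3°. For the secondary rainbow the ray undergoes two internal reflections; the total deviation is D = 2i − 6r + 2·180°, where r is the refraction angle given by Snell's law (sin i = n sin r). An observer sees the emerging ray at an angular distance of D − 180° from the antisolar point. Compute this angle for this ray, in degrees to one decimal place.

54.2°

sin r = sin 80.3° / 1.332 = 0.9857/1.332 = 0.7400; r = 47.73°.
D = 2·80.3° − 6·47.73° + 2·180° = 160.60° − 286.40° + 360° = 234.20°.
Angle from antisolar point = D − 180° = 54.20°.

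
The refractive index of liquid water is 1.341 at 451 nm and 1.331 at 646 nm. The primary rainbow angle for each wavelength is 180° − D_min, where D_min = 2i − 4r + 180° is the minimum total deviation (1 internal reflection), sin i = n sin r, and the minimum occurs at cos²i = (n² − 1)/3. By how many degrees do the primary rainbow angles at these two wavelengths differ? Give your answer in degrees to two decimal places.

1.44°

At 451 nm (n = 1.341): cos²i = 0.26609 → i = 58.946°, r = 39.705°, D_min = 139.071°, rainbow angle = 40.929°.
At 646 nm (n = 1.331): cos²i = 0.25719 → i = 59.527°, r = 40.356°, D_min = 137.630°, rainbow angle = 42.370°.
Angular width = |40.929° − 42.370°| = 1.441°.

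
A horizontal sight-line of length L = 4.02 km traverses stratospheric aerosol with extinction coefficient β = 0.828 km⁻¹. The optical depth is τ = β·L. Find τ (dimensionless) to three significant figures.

τ = β·L = 0.828 × 4.02 = 3.3286.

3.33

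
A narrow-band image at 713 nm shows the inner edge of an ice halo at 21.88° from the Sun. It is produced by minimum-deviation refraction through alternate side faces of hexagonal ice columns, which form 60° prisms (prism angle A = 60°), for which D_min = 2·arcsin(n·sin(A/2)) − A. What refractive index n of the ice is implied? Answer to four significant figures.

1.311

Rearranging: n = sin((D_min + A)/2) / sin(A/2).
(D_min + A)/2 = (21.88° + 60°)/2 = 40.940°.
n = sin 40.940° / sin 30° = 0.6553 / 0.5000 = 1.3105.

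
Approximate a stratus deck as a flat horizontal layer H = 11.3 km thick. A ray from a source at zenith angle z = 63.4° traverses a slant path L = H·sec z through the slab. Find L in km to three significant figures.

25.2 km

sec z = 1/cos 63.4° = 2.2333.
L = 11.3 × 2.2333 = 25.237 km.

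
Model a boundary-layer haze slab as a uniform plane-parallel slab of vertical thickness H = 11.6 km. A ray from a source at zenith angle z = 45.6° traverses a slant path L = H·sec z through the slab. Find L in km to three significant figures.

sec z = 1/cos 45.6° = 1.4293.
L = 11.6 × 1.4293 = 16.579 km.

16.6 km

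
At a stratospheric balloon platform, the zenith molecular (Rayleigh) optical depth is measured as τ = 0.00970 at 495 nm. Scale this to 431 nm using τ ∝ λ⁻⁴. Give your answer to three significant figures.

0.0169

τ(431 nm) = τ(495 nm) × (495/431)⁴ = 0.00970 × (1.1485)⁴ = 0.00970 × 1.7398 = 0.0169.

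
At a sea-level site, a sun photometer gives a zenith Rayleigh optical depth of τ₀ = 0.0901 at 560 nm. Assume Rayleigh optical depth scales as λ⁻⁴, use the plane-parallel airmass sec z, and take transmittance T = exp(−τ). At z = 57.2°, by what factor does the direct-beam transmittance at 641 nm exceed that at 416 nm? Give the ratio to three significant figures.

Airmass: sec 57.2° = 1.8460.
τ(641 nm) = 0.0901 × (560/641)⁴ × 1.8460 = 0.0901 × 0.5825 × 1.8460 = 0.0969.
τ(416 nm) = 0.0901 × (560/416)⁴ × 1.8460 = 0.0901 × 3.2838 × 1.8460 = 0.5462.
T(641)/T(416) = exp(τ_B − τ_A) = exp(0.4493) = 1.5672.

1.57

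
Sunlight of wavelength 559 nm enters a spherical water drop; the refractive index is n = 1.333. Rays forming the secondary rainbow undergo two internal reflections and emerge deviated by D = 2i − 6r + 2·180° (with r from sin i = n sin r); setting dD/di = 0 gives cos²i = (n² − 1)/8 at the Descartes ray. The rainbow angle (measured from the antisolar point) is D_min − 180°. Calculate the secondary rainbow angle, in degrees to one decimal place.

cos²i = (1.77689 − 1)/8 = 0.09711; i = arccos(0.31163) = 71.843°.
sin r = sin 71.843°/1.333 = 0.71283; r = 45.466°.
D_min = 2·71.843° − 6·45.466° + 360° = 230.891°.
Rainbow angle = D_min − 180° = 50.891°.

50.9°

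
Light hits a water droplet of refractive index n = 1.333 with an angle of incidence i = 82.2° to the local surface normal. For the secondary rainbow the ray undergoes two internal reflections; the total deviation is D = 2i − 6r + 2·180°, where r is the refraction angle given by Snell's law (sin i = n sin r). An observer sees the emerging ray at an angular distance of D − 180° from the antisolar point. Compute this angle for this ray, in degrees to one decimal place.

56.3°

sin r = sin 82.2° / 1.333 = 0.9907/1.333 = 0.7432; r = 48.01°.
D = 2·82.2° − 6·48.01° + 2·180° = 164.40° − 288.05° + 360° = 236.35°.
Angle from antisolar point = D − 180° = 56.35°.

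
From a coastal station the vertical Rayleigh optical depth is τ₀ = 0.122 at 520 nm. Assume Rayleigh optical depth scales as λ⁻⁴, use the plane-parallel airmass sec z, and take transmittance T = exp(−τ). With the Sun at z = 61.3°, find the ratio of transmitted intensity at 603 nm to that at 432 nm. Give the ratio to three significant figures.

1.48

Airmass: sec 61.3° = 2.0824.
τ(603 nm) = 0.122 × (520/603)⁴ × 2.0824 = 0.122 × 0.5530 × 2.0824 = 0.1405.
τ(432 nm) = 0.122 × (520/432)⁴ × 2.0824 = 0.122 × 2.0993 × 2.0824 = 0.5333.
T(603)/T(432) = exp(τ_B − τ_A) = exp(0.3928) = 1.4812.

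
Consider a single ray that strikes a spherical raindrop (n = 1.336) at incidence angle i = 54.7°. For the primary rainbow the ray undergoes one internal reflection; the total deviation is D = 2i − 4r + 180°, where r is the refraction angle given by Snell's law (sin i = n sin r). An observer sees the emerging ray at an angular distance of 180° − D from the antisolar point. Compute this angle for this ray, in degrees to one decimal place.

sin r = sin 54.7° / 1.336 = 0.8161/1.336 = 0.6109; r = 37.65°.
D = 2·54.7° − 4·37.65° + 180° = 109.40° − 150.61° + 180° = 138.79°.
Angle from antisolar point = 180° − D = 41.21°.

41.2°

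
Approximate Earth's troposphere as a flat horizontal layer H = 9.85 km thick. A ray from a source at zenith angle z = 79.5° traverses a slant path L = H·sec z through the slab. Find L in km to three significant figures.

sec z = 1/cos 79.5° = 5.4874.
L = 9.85 × 5.4874 = 54.051 km.

54.1 km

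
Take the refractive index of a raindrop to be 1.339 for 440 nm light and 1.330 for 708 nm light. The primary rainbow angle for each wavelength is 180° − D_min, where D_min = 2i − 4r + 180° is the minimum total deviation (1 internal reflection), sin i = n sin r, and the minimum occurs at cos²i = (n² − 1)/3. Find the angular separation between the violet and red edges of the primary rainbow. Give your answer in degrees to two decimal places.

1.30°

At 440 nm (n = 1.339): cos²i = 0.26431 → i = 59.062°, r = 39.834°, D_min = 138.786°, rainbow angle = 41.214°.
At 708 nm (n = 1.330): cos²i = 0.25630 → i = 59.585°, r = 40.422°, D_min = 137.484°, rainbow angle = 42.516°.
Angular width = |41.214° − 42.516°| = 1.303°.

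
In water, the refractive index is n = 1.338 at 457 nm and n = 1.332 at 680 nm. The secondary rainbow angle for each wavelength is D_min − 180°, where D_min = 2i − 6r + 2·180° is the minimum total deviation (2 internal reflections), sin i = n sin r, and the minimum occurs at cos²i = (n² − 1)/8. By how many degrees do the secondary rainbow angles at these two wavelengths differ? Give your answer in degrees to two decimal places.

1.56°

At 457 nm (n = 1.338): cos²i = 0.09878 → i = 71.682°, r = 45.195°, D_min = 232.193°, rainbow angle = 52.193°.
At 680 nm (n = 1.332): cos²i = 0.09678 → i = 71.875°, r = 45.520°, D_min = 230.628°, rainbow angle = 50.628°.
Angular width = |52.193° − 50.628°| = 1.564°.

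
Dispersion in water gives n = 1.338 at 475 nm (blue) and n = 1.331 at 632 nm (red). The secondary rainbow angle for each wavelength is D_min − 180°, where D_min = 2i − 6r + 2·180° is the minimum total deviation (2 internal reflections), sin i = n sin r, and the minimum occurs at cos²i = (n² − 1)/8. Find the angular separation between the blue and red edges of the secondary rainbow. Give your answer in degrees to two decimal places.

1.83°

At 475 nm (n = 1.338): cos²i = 0.09878 → i = 71.682°, r = 45.195°, D_min = 232.193°, rainbow angle = 52.193°.
At 632 nm (n = 1.331): cos²i = 0.09645 → i = 71.907°, r = 45.575°, D_min = 230.365°, rainbow angle = 50.365°.
Angular width = |52.193° − 50.365°| = 1.828°.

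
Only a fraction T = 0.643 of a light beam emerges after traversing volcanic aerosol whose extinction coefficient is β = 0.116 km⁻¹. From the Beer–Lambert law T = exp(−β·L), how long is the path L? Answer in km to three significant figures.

Beer–Lambert: T = exp(−βL) ⇒ L = −ln(T)/β = −ln(0.643)/0.116 = 0.4416/0.116 = 3.807 km.

3.81 km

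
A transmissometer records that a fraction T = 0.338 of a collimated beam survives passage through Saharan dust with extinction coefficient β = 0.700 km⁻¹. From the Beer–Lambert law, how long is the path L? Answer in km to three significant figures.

1.55 km

Beer–Lambert: T = exp(−βL) ⇒ L = −ln(T)/β = −ln(0.338)/0.700 = 1.0847/0.700 = 1.55 km.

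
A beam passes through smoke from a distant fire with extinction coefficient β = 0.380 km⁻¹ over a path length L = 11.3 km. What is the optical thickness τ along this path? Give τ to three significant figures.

4.29

τ = β·L = 0.380 × 11.3 = 4.2940.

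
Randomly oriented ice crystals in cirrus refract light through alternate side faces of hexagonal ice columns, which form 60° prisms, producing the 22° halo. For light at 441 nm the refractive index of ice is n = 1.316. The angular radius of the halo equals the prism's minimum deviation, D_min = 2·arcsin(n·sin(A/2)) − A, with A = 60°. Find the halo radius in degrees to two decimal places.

n·sin(A/2) = 1.316 × sin 30° = 1.316 × 0.5000 = 0.6580.
D_min = 2·arcsin(0.6580) − 60° = 2 × 41.148° − 60° = 22.295°.

22.30°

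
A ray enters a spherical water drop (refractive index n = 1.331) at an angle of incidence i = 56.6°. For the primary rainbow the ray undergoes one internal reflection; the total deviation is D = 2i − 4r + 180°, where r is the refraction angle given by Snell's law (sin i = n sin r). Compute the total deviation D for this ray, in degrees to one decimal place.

sin r = sin 56.6° / 1.331 = 0.8348/1.331 = 0.6272; r = 38.85°.
D = 2·56.6° − 4·38.85° + 180° = 113.20° − 155.39° + 180° = 137.81°.

137.8°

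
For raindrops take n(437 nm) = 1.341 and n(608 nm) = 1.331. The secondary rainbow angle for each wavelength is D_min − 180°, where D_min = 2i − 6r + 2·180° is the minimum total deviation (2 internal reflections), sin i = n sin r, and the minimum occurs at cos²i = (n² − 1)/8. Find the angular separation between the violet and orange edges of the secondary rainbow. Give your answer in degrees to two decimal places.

At 437 nm (n = 1.341): cos²i = 0.09979 → i = 71.586°, r = 45.034°, D_min = 232.966°, rainbow angle = 52.966°.
At 608 nm (n = 1.331): cos²i = 0.09645 → i = 71.907°, r = 45.575°, D_min = 230.365°, rainbow angle = 50.365°.
Angular width = |52.966° − 50.365°| = 2.601°.

2.60°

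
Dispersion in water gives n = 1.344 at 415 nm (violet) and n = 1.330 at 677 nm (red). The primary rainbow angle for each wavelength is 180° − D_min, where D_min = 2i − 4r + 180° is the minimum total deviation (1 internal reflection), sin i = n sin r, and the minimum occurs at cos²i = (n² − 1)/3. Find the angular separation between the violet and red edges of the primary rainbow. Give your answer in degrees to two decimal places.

At 415 nm (n = 1.344): cos²i = 0.26878 → i = 58.772°, r = 39.512°, D_min = 139.495°, rainbow angle = 40.505°.
At 677 nm (n = 1.330): cos²i = 0.25630 → i = 59.585°, r = 40.422°, D_min = 137.484°, rainbow angle = 42.516°.
Angular width = |40.505° − 42.516°| = 2.011°.

2.01°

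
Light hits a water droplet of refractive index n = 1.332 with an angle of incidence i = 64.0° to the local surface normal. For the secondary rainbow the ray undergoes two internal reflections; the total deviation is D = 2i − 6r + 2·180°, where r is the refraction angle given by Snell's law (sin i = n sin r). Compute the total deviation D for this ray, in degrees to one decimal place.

sin r = sin 64.0° / 1.332 = 0.8988/1.332 = 0.6748; r = 42.44°.
D = 2·64.0° − 6·42.44° + 2·180° = 128.00° − 254.62° + 360° = 233.38°.

233.4°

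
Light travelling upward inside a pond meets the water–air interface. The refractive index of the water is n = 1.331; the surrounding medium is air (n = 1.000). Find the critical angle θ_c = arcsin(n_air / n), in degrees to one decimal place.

sin θ_c = n_air / n = 1.000 / 1.331 = 0.7513.
θ_c = arcsin(0.7513) = 48.70°.

48.7°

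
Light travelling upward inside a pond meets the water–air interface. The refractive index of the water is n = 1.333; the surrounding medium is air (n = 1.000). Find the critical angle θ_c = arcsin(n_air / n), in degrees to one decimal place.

sin θ_c = n_air / n = 1.000 / 1.333 = 0.7502.
θ_c = arcsin(0.7502) = 48.61°.

48.6°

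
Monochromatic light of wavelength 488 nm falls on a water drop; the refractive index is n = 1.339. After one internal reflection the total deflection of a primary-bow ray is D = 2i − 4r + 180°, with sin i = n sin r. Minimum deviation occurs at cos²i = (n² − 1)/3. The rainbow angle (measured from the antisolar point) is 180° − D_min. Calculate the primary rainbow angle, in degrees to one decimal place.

cos²i = (1.79292 − 1)/3 = 0.26431; i = arccos(0.51411) = 59.062°.
sin r = sin 59.062°/1.339 = 0.64057; r = 39.834°.
D_min = 2·59.062° − 4·39.834° + 180° = 138.786°.
Rainbow angle = 180° − D_min = 41.214°.

41.2°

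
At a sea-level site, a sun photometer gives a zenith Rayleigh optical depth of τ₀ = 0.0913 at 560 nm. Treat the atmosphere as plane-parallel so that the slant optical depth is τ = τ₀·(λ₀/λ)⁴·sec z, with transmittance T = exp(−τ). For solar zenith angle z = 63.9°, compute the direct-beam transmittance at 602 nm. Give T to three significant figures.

sec 63.9° = 2.2730.
τ = 0.0913 × (560/602)⁴ × 2.2730 = 0.0913 × 0.7488 × 2.2730 = 0.1554.
T = exp(−0.1554) = 0.8561.

0.856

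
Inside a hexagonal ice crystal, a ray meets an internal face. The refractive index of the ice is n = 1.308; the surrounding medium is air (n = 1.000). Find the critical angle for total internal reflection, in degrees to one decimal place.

sin θ_c = n_air / n = 1.000 / 1.308 = 0.7645.
θ_c = arcsin(0.7645) = 49.86°.

49.9°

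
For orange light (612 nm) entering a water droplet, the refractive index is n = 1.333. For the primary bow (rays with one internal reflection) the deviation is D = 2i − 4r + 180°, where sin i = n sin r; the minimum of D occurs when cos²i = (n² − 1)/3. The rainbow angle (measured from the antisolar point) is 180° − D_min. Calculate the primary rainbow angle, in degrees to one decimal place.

cos²i = (1.77689 − 1)/3 = 0.25896; i = arccos(0.50888) = 59.410°.
sin r = sin 59.410°/1.333 = 0.64579; r = 40.225°.
D_min = 2·59.410° − 4·40.225° + 180° = 137.922°.
Rainbow angle = 180° − D_min = 42.078°.

42.1°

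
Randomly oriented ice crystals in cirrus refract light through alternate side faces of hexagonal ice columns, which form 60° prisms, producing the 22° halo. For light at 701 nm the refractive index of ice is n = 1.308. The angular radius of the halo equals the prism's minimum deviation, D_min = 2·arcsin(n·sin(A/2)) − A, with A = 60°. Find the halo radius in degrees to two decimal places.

n·sin(A/2) = 1.308 × sin 30° = 1.308 × 0.5000 = 0.6540.
D_min = 2·arcsin(0.6540) − 60° = 2 × 40.844° − 60° = 21.688°.

21.69°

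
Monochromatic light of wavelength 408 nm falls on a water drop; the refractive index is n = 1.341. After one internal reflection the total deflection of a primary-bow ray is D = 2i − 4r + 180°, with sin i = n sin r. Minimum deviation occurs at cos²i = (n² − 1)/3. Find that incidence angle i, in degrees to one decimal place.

cos²i = (1.341² − 1)/3 = (1.79828 − 1)/3 = 0.26609.
cos i = 0.51584, so i = 58.946°.

58.9°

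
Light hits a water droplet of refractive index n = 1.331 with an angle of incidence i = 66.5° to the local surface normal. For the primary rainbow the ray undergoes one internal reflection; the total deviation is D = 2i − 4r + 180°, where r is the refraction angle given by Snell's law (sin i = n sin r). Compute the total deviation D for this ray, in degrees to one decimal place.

sin r = sin 66.5° / 1.331 = 0.9171/1.331 = 0.6890; r = 43.55°.
D = 2·66.5° − 4·43.55° + 180° = 133.00° − 174.20° + 180° = 138.80°.

138.8°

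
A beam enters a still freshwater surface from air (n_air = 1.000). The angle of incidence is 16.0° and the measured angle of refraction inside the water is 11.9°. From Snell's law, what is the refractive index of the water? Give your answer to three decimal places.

1.337

n = sin θ_i / sin θ_r = sin 16.0° / sin 11.9° = 0.2756 / 0.2062 = 1.3367.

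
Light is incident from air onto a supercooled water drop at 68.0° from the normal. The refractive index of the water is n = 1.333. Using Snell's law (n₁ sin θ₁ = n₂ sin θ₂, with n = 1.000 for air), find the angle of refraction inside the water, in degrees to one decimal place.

Snell: sin θ_r = sin θ_i / n = sin 68.0° / 1.333 = 0.9272 / 1.333 = 0.6956.
θ_r = arcsin(0.6956) = 44.07°.

44.1°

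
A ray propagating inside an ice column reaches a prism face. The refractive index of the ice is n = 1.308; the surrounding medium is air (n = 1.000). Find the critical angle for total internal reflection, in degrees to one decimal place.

sin θ_c = n_air / n = 1.000 / 1.308 = 0.7645.
θ_c = arcsin(0.7645) = 49.86°.

49.9°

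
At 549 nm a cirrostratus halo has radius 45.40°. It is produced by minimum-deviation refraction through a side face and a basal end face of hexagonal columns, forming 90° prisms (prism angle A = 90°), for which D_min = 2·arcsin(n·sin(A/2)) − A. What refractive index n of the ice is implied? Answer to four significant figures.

1.308

Rearranging: n = sin((D_min + A)/2) / sin(A/2).
(D_min + A)/2 = (45.40° + 90°)/2 = 67.700°.
n = sin 67.700° / sin 45° = 0.9252 / 0.7071 = 1.3084.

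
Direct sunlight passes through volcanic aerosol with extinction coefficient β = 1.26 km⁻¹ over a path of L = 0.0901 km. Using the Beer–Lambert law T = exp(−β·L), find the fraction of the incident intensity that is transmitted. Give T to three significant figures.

τ = β·L = 1.26 × 0.0901 = 0.1135.
T = exp(−0.1135) = 0.8927.

0.893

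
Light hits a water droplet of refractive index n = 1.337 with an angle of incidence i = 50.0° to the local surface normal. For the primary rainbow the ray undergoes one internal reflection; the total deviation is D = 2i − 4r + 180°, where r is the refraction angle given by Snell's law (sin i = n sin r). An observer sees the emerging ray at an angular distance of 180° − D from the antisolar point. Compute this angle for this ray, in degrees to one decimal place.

39.8°

sin r = sin 50.0° / 1.337 = 0.7660/1.337 = 0.5730; r = 34.96°.
D = 2·50.0° − 4·34.96° + 180° = 100.00° − 139.83° + 180° = 140.17°.
Angle from antisolar point = 180° − D = 39.83°.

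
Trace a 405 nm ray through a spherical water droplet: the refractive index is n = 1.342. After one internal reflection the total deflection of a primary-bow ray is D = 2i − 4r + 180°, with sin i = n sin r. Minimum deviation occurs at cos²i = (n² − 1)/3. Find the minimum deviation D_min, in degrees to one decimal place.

cos²i = (1.80096 − 1)/3 = 0.26699; i = arccos(0.51671) = 58.888°.
sin r = sin 58.888°/1.342 = 0.63797; r = 39.641°.
D_min = 2·58.888° − 4·39.641° + 180° = 139.213°.

139.2°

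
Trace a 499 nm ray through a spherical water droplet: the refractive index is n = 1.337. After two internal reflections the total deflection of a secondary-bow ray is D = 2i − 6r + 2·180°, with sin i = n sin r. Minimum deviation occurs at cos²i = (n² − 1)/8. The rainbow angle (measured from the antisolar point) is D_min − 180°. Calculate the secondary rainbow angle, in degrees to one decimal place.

cos²i = (1.78757 − 1)/8 = 0.09845; i = arccos(0.31376) = 71.714°.
sin r = sin 71.714°/1.337 = 0.71017; r = 45.249°.
D_min = 2·71.714° − 6·45.249° + 360° = 231.934°.
Rainbow angle = D_min − 180° = 51.934°.

51.9°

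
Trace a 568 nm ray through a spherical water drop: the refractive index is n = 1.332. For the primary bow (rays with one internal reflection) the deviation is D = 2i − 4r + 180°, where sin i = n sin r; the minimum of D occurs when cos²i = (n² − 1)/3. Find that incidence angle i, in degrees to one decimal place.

cos²i = (1.332² − 1)/3 = (1.77422 − 1)/3 = 0.25807.
cos i = 0.50801, so i = 59.469°.

59.5°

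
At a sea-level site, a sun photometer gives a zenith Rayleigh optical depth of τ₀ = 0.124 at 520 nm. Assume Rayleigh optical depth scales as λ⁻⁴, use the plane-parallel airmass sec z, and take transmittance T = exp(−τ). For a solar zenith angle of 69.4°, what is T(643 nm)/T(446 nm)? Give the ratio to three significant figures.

Airmass: sec 69.4° = 2.8422.
τ(643 nm) = 0.124 × (520/643)⁴ × 2.8422 = 0.124 × 0.4277 × 2.8422 = 0.1507.
τ(446 nm) = 0.124 × (520/446)⁴ × 2.8422 = 0.124 × 1.8479 × 2.8422 = 0.6513.
T(643)/T(446) = exp(τ_B − τ_A) = exp(0.5005) = 1.6496.

1.65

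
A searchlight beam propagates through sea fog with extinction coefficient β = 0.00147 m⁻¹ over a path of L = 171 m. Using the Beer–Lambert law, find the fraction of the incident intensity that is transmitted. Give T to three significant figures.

0.778

τ = β·L = 0.00147 × 171 = 0.2514.
T = exp(−0.2514) = 0.7777.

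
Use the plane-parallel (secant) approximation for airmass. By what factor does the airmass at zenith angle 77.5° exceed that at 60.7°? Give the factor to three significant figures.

X(77.5°)/X(60.7°) = sec 77.5° / sec 60.7° = cos 60.7° / cos 77.5° = 0.4894/0.2164 = 2.2611.

2.26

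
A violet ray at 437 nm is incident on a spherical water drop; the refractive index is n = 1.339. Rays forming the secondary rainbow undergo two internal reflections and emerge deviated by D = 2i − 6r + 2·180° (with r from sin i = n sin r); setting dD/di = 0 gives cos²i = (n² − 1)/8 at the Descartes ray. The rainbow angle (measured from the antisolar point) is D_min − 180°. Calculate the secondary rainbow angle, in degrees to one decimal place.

cos²i = (1.79292 − 1)/8 = 0.09912; i = arccos(0.31483) = 71.650°.
sin r = sin 71.650°/1.339 = 0.70885; r = 45.141°.
D_min = 2·71.650° − 6·45.141° + 360° = 232.451°.
Rainbow angle = D_min − 180° = 52.451°.

52.5°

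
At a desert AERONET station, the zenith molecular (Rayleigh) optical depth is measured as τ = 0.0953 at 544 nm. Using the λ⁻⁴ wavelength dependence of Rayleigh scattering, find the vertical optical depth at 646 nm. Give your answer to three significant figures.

τ(646 nm) = τ(544 nm) × (544/646)⁴ = 0.0953 × (0.8421)⁴ = 0.0953 × 0.5029 = 0.0479.

0.0479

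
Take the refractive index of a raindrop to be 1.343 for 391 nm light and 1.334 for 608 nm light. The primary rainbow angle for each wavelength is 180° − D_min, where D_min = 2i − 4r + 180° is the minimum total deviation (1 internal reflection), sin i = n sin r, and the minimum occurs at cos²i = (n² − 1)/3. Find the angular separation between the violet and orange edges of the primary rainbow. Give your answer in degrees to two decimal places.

At 391 nm (n = 1.343): cos²i = 0.26788 → i = 58.830°, r = 39.577°, D_min = 139.354°, rainbow angle = 40.646°.
At 608 nm (n = 1.334): cos²i = 0.25985 → i = 59.352°, r = 40.159°, D_min = 138.067°, rainbow angle = 41.933°.
Angular width = |40.646° − 41.933°| = 1.287°.

1.29°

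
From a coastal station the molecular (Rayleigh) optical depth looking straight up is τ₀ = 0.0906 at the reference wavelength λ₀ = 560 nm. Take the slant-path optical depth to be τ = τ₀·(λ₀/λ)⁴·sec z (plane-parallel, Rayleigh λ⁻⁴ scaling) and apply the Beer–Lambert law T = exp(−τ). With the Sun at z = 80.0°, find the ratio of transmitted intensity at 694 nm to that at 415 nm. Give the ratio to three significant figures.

Airmass: sec 80.0° = 5.7588.
τ(694 nm) = 0.0906 × (560/694)⁴ × 5.7588 = 0.0906 × 0.4239 × 5.7588 = 0.2212.
τ(415 nm) = 0.0906 × (560/415)⁴ × 5.7588 = 0.0906 × 3.3156 × 5.7588 = 1.7299.
T(694)/T(415) = exp(τ_B − τ_A) = exp(1.5087) = 4.5208.

4.52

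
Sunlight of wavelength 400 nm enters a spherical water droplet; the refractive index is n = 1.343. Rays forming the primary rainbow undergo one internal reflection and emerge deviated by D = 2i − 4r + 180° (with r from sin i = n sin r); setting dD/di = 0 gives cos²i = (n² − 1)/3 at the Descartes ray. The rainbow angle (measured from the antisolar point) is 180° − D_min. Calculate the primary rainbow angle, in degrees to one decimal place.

40.6°

cos²i = (1.80365 − 1)/3 = 0.26788; i = arccos(0.51757) = 58.830°.
sin r = sin 58.830°/1.343 = 0.63711; r = 39.577°.
D_min = 2·58.830° − 4·39.577° + 180° = 139.354°.
Rainbow angle = 180° − D_min = 40.646°.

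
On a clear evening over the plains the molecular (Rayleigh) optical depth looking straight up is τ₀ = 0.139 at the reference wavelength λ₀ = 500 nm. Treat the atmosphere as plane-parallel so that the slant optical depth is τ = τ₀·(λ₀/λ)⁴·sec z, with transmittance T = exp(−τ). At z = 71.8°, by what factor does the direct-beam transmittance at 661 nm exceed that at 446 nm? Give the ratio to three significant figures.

1.75

Airmass: sec 71.8° = 3.2017.
τ(661 nm) = 0.139 × (500/661)⁴ × 3.2017 = 0.139 × 0.3274 × 3.2017 = 0.1457.
τ(446 nm) = 0.139 × (500/446)⁴ × 3.2017 = 0.139 × 1.5796 × 3.2017 = 0.7030.
T(661)/T(446) = exp(τ_B − τ_A) = exp(0.5573) = 1.7459.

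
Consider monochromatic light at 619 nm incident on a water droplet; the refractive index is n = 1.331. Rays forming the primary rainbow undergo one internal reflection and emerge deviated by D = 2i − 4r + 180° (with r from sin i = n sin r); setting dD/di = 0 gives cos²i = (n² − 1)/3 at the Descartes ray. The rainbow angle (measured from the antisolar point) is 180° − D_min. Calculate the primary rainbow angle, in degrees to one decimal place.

cos²i = (1.77156 − 1)/3 = 0.25719; i = arccos(0.50714) = 59.527°.
sin r = sin 59.527°/1.331 = 0.64753; r = 40.356°.
D_min = 2·59.527° − 4·40.356° + 180° = 137.630°.
Rainbow angle = 180° − D_min = 42.370°.

42.4°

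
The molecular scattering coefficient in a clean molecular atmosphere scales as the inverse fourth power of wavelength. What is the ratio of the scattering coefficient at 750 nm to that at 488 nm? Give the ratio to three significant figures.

0.179

Rayleigh scattering ∝ λ⁻⁴, so the ratio of coefficients is the inverse fourth power of the wavelength ratio.
σ(750)/σ(488) = (488/750)⁴ = (0.6507)⁴ = 0.1792.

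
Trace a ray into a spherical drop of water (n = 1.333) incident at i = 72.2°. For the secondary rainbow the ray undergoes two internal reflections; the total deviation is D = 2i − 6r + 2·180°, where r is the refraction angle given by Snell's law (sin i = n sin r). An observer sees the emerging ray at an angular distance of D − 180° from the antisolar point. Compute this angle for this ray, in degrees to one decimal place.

sin r = sin 72.2° / 1.333 = 0.9521/1.333 = 0.7143; r = 45.58°.
D = 2·72.2° − 6·45.58° + 2·180° = 144.40° − 273.50° + 360° = 230.90°.
Angle from antisolar point = D − 180° = 50.90°.

50.9°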